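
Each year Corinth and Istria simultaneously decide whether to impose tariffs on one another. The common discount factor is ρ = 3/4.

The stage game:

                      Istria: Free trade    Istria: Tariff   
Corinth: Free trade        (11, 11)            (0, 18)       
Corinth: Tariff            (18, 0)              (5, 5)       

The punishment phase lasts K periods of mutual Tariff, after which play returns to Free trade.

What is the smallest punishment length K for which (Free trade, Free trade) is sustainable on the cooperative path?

2

IC: ρ(1−ρ^K)/(1−ρ) ≥ (18−11)/(11−5) = 7/6.
With ρ = 3/4: need 1 − ρ^K ≥ 7/6·(1−3/4)/(3/4), i.e. ρ^K ≤ 0.6111.
Since (3/4)^1 = 0.7500 and (3/4)^2 = 0.5625, the smallest such K is 2.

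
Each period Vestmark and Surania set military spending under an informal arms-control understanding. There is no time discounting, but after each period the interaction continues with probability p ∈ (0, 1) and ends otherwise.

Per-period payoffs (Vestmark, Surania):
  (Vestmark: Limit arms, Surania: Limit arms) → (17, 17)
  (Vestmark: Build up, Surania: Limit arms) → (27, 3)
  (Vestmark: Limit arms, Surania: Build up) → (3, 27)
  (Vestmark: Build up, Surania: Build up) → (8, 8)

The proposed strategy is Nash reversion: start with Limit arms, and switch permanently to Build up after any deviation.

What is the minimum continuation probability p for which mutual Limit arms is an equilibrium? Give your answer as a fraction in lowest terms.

Expected cooperation value is 17 + p·17 + p²·17 + … = 17/(1−p); deviation gives 27 + p·8/(1−p).
17 ≥ 27(1−p) + 8p ⇒ 19p ≥ 10 ⇒ p ≥ 10/19.

10/19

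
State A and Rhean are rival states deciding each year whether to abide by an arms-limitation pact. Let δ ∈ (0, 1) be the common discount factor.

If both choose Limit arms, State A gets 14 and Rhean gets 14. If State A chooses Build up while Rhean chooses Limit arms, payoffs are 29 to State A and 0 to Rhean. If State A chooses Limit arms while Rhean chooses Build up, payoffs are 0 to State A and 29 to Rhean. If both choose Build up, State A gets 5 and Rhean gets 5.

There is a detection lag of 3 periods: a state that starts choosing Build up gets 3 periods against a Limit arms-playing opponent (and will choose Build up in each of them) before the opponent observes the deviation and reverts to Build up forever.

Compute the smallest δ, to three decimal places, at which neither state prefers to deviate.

The best deviation is to choose Build up for all 3 undetected periods, earning 29 each, then 5 forever once detected.
Deviation value: 29(1−δ^3)/(1−δ) + 5δ^3/(1−δ); cooperation value: 14/(1−δ).
IC: 14 ≥ 29(1−δ^3) + 5δ^3 = 29 − 24δ^3.
So δ^3 ≥ 15/24 = 5/8, giving δ ≥ (5/8)^(1/3) ≈ 0.855.

0.855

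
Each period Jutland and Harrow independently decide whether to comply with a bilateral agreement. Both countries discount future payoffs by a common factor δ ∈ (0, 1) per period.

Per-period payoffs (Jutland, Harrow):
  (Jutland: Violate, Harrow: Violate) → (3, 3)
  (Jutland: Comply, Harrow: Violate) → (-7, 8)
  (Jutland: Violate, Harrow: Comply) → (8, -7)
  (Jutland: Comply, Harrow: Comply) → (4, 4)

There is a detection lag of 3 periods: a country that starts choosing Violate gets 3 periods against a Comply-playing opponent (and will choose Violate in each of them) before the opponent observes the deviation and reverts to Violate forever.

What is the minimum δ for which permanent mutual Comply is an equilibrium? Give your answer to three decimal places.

0.928

A deviator earns 8 for 3 periods, then 3 forever; cooperating earns 4 forever. Multiplying the IC by (1−δ):
4 ≥ 8(1−δ^3) + 3δ^3, so 5·δ^3 ≥ 4 and δ^3 ≥ 4/5.
δ ≥ (4/5)^(1/3) ≈ 0.928.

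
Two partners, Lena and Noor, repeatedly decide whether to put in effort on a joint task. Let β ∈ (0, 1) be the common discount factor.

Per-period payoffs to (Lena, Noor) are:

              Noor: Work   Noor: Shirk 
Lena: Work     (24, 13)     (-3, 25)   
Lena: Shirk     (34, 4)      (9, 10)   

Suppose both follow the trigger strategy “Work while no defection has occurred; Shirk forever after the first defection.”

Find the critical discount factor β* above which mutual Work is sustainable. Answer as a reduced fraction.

Lena's threshold: (34−24)/(34−9) = 2/5.
Noor's threshold: (25−13)/(25−10) = 4/5.
2/5 < 4/5, so Noor binds and β* = 4/5.

4/5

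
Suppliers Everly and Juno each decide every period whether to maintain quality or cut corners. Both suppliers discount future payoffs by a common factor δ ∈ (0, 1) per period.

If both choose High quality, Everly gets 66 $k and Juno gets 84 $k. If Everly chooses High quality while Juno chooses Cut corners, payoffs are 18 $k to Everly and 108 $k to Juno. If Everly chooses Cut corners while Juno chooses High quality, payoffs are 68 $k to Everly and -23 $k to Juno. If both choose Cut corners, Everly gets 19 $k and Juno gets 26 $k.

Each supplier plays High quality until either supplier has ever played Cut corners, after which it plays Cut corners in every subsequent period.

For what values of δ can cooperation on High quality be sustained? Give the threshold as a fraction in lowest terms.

For Everly: deviation gain 68−66 = 2, per-period punishment loss 66−19 = 47. IC gives δ ≥ 2/49.
For Juno: gain 24, loss 58 per period, so δ ≥ 24/82 = 12/41.
The tighter constraint is Juno's, so cooperation needs δ ≥ 12/41.

12/41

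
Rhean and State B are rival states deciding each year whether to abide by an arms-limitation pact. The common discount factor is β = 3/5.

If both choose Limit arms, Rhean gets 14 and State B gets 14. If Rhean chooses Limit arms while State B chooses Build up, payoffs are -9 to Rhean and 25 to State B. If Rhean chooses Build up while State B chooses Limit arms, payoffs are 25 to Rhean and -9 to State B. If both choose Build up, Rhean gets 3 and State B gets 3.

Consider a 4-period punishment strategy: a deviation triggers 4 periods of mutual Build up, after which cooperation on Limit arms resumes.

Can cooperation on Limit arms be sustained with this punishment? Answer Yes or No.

Yes

A one-shot deviation gives 25 now, then 3 for 4 periods, then back to 14.
Gain from deviating: (25−14) today; loss: (14−3) in each of the next 4 periods.
No-deviation condition: (14−3)(β+…+β^4) ≥ 25−14, i.e. β+…+β^4 ≥ 1.
At β = 3/5: β+…+β^4 = 1.3056 ≥ 1.0000.
So cooperation is sustainable.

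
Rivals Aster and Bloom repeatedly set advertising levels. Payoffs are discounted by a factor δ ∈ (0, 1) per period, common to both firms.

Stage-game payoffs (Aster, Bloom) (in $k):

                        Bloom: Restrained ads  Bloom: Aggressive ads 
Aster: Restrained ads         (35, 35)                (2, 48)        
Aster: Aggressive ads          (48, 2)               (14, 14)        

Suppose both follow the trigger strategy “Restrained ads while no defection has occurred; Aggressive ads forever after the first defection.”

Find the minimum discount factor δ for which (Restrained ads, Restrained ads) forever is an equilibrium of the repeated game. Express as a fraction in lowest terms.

One-period gain from deviating is 48 − 35 = 13. The loss is 35 − 14 = 21 in every subsequent period, with present value 21·δ/(1−δ).
Deviation is unprofitable when 21·δ/(1−δ) ≥ 13, i.e. δ/(1−δ) ≥ 13/21.
Equivalently δ ≥ 13/(13+21) = 13/34.

13/34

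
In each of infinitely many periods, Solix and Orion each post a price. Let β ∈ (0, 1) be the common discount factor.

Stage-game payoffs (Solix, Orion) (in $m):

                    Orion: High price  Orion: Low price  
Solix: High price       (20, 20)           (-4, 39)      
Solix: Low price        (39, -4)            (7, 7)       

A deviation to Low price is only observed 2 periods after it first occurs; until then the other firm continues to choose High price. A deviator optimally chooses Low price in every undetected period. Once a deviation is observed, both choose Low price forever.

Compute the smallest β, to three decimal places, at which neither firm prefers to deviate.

0.771

A deviator earns 39 for 2 periods, then 7 forever; cooperating earns 20 forever. Multiplying the IC by (1−β):
20 ≥ 39(1−β^2) + 7β^2, so 32·β^2 ≥ 19 and β^2 ≥ 19/32.
β ≥ (19/32)^(1/2) ≈ 0.771.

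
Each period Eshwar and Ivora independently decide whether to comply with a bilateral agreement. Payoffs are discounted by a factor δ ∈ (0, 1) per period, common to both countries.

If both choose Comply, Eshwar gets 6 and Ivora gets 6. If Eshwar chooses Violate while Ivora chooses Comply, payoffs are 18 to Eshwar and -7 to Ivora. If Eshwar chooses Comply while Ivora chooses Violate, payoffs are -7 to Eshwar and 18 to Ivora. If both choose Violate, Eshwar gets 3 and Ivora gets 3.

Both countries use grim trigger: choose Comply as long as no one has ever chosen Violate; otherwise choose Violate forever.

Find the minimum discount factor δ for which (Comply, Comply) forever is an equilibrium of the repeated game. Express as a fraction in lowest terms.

Cooperation forever yields 6 each period: 6/(1−δ).
Deviating yields 18 once, then 3 forever: 18 + 3δ/(1−δ).
No profitable deviation requires 6/(1−δ) ≥ 18 + 3δ/(1−δ).
Multiplying by (1−δ): 6 ≥ 18(1−δ) + 3δ = 18 − 15δ.
So 15δ ≥ 12, i.e. δ ≥ 12/15 = 4/5.

4/5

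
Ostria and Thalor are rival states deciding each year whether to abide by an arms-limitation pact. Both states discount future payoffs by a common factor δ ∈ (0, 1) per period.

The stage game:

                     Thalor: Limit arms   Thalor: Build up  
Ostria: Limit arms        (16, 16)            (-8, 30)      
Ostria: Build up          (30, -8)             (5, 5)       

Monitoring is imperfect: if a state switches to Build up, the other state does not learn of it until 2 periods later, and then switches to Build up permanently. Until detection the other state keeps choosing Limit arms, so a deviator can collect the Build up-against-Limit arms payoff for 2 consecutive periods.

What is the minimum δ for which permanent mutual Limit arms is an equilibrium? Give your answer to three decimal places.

The best deviation is to choose Build up for all 2 undetected periods, earning 30 each, then 5 forever once detected.
Deviation value: 30(1−δ^2)/(1−δ) + 5δ^2/(1−δ); cooperation value: 16/(1−δ).
IC: 16 ≥ 30(1−δ^2) + 5δ^2 = 30 − 25δ^2.
So δ^2 ≥ 14/25, giving δ ≥ (14/25)^(1/2) ≈ 0.748.

0.748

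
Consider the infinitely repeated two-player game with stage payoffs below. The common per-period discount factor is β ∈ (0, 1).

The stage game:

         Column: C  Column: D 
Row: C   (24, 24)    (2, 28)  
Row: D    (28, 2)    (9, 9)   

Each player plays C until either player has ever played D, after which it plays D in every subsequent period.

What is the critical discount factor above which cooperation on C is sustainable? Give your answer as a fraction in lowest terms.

24/(1−β) ≥ 28 + 9β/(1−β)
24 ≥ 28 − 19β
β ≥ 4/19.

4/19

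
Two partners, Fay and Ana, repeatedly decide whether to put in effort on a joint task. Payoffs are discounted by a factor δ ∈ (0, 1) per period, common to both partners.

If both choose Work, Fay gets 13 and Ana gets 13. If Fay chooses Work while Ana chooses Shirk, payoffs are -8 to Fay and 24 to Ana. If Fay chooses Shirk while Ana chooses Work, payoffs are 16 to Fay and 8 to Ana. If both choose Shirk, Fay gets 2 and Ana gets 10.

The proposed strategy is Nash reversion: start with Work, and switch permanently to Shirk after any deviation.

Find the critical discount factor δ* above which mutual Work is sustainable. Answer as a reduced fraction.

Fay's threshold: (16−13)/(16−2) = 3/14.
Ana's threshold: (24−13)/(24−10) = 11/14.
3/14 < 11/14, so Ana binds and δ* = 11/14.

11/14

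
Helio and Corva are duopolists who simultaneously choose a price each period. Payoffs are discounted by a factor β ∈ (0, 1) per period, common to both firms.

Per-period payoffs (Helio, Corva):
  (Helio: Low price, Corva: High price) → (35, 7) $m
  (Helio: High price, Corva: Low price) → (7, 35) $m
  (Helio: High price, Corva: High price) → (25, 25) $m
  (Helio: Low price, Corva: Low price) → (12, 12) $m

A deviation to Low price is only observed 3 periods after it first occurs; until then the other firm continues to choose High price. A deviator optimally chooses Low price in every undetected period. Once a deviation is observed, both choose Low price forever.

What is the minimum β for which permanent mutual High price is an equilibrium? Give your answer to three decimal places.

0.758

Deviating for the 3 undetected periods gains 35−25 = 10 per period over cooperation, then loses 25−12 = 13 per period forever once punishment starts.
Gain: 10(1 + β + … + β^2); loss: 13·β^3/(1−β).
No profitable deviation ⇔ 10(1−β^3) ≤ 13·β^3, i.e. β^3 ≥ 10/(10+13) = 10/23.
Hence β ≥ (10/23)^(1/3) ≈ 0.758.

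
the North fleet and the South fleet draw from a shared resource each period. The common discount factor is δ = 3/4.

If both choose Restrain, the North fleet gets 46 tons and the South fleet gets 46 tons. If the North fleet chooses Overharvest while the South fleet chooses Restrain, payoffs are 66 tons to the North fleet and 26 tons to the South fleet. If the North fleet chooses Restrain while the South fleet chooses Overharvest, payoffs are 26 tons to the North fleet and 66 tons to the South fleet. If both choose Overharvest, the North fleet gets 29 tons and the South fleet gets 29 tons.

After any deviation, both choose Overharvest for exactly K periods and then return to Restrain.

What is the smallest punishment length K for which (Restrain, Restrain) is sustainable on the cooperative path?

2

IC: δ(1−δ^K)/(1−δ) ≥ (66−46)/(46−29) = 20/17.
With δ = 3/4: need 1 − δ^K ≥ 20/17·(1−3/4)/(3/4), i.e. δ^K ≤ 0.6078.
Since (3/4)^1 = 0.7500 and (3/4)^2 = 0.5625, the smallest such K is 2.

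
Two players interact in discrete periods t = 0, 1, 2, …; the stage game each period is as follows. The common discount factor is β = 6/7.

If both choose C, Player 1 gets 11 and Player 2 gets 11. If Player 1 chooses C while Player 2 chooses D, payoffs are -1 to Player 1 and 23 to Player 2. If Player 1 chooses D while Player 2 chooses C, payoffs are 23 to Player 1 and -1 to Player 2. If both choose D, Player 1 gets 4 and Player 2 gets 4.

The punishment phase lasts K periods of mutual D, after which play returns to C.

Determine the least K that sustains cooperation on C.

3

IC: β(1−β^K)/(1−β) ≥ (23−11)/(11−4) = 12/7.
With β = 6/7: need 1 − β^K ≥ 12/7·(1−6/7)/(6/7), i.e. β^K ≤ 0.7143.
Since (6/7)^2 = 0.7347 and (6/7)^3 = 0.6297, the smallest such K is 3.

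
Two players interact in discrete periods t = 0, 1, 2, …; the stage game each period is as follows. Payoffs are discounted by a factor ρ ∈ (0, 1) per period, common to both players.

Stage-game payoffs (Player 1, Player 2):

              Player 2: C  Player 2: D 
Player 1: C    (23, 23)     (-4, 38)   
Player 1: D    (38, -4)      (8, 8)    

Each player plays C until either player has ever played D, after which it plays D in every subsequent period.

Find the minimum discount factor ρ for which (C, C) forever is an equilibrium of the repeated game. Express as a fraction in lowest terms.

Cooperation forever yields 23 each period: 23/(1−ρ).
Deviating yields 38 once, then 8 forever: 38 + 8ρ/(1−ρ).
No profitable deviation requires 23/(1−ρ) ≥ 38 + 8ρ/(1−ρ).
Multiplying by (1−ρ): 23 ≥ 38(1−ρ) + 8ρ = 38 − 30ρ.
So 30ρ ≥ 15, i.e. ρ ≥ 15/30 = 1/2.

1/2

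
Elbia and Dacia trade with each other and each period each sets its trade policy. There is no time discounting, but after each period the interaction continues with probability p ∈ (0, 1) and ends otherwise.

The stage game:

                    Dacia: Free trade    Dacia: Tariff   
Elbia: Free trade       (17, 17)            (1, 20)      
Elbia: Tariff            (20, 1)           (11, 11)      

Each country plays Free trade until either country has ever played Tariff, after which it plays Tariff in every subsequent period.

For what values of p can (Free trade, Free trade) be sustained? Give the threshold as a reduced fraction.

With no time discounting, the continuation probability p plays the role of the discount factor.
Grim-trigger IC: 17/(1−p) ≥ 20 + 11p/(1−p) ⇒ p ≥ (20−17)/(20−11) = 1/3.

1/3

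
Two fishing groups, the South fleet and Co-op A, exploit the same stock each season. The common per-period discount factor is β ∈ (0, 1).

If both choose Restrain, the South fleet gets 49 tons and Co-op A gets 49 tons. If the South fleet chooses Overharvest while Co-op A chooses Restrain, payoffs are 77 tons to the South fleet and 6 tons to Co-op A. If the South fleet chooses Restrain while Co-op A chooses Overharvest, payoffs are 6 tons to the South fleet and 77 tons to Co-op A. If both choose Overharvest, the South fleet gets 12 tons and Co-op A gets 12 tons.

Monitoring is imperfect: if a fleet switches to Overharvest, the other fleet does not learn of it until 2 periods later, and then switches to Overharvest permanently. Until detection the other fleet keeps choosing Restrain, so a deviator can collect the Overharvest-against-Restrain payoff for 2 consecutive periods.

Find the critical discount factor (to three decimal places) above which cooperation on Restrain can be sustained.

Deviating for the 2 undetected periods gains 77−49 = 28 per period over cooperation, then loses 49−12 = 37 per period forever once punishment starts.
Gain: 28(1 + β + … + β^1); loss: 37·β^2/(1−β).
No profitable deviation ⇔ 28(1−β^2) ≤ 37·β^2, i.e. β^2 ≥ 28/(28+37) = 28/65.
Hence β ≥ (28/65)^(1/2) ≈ 0.656.

0.656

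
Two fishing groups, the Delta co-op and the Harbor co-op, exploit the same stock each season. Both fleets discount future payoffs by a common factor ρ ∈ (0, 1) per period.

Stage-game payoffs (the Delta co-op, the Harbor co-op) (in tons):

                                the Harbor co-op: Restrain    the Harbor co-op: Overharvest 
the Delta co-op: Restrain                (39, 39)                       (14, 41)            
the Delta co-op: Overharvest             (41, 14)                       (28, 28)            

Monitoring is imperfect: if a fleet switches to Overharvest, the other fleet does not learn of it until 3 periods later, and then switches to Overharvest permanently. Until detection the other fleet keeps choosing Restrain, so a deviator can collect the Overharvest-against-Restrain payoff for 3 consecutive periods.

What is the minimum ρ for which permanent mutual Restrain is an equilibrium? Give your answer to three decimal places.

0.536

A deviator earns 41 for 3 periods, then 28 forever; cooperating earns 39 forever. Multiplying the IC by (1−ρ):
39 ≥ 41(1−ρ^3) + 28ρ^3, so 13·ρ^3 ≥ 2 and ρ^3 ≥ 2/13.
ρ ≥ (2/13)^(1/3) ≈ 0.536.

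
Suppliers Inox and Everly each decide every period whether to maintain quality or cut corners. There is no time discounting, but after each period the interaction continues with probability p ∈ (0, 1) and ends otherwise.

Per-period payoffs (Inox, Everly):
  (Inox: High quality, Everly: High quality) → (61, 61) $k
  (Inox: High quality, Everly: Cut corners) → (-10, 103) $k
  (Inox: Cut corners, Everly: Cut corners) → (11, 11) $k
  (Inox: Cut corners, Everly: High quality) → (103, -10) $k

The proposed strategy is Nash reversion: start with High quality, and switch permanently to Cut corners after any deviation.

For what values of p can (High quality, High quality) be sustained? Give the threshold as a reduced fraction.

Expected cooperation value is 61 + p·61 + p²·61 + … = 61/(1−p); deviation gives 103 + p·11/(1−p).
61 ≥ 103(1−p) + 11p ⇒ 92p ≥ 42 ⇒ p ≥ 42/92 = 21/46.

21/46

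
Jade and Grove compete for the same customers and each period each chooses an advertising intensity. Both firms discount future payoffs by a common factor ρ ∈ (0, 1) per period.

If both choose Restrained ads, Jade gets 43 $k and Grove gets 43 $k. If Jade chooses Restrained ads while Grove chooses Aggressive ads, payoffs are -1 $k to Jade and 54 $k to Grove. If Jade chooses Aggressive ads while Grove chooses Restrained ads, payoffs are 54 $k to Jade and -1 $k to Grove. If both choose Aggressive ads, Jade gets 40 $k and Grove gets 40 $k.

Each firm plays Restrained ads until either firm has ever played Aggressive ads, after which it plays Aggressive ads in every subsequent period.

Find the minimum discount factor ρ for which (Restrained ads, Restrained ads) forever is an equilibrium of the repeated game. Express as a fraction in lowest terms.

Under grim trigger the critical discount factor is (T−C)/(T−P) with T = 54, C = 43, P = 40.
ρ* = (54−43)/(54−40) = 11/14.

11/14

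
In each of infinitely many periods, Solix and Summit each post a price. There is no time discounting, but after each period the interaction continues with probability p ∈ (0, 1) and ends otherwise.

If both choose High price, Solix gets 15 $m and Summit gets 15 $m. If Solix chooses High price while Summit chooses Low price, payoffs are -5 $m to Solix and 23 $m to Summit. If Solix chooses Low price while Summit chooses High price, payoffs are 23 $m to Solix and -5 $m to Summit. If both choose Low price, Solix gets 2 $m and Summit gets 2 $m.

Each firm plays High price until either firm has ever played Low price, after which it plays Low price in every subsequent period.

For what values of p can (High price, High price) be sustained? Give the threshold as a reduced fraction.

With no time discounting, the continuation probability p plays the role of the discount factor.
Grim-trigger IC: 15/(1−p) ≥ 23 + 2p/(1−p) ⇒ p ≥ (23−15)/(23−2) = 8/21.

8/21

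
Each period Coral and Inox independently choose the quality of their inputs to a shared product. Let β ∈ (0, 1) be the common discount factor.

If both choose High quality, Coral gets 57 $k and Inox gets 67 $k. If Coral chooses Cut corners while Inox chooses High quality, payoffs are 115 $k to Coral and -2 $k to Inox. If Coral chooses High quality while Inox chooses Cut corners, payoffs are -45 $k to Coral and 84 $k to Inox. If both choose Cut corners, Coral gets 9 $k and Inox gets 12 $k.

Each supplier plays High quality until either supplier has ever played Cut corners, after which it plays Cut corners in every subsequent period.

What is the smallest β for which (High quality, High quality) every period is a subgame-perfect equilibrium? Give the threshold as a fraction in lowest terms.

For Coral: deviation gain 115−57 = 58, per-period punishment loss 57−9 = 48. IC gives β ≥ 58/106 = 29/53.
For Inox: gain 17, loss 55 per period, so β ≥ 17/72.
The tighter constraint is Coral's, so cooperation needs β ≥ 29/53.

29/53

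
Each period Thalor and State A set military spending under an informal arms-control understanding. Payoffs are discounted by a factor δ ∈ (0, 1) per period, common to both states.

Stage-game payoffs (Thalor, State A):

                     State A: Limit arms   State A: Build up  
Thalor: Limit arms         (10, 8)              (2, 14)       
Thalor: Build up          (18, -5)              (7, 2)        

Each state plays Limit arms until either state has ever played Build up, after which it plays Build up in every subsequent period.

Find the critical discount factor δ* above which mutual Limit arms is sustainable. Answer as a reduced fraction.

8/11

Thalor's threshold: (18−10)/(18−7) = 8/11.
State A's threshold: (14−8)/(14−2) = 1/2.
8/11 > 1/2, so Thalor binds and δ* = 8/11.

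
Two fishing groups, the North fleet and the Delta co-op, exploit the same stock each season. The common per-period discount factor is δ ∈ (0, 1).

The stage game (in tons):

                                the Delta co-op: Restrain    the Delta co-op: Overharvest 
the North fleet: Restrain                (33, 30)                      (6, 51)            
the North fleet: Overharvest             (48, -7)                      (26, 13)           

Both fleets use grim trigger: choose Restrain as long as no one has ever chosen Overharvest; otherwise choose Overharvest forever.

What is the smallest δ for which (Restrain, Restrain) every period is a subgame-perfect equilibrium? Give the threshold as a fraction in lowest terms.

15/22

the North fleet's threshold: (48−33)/(48−26) = 15/22.
the Delta co-op's threshold: (51−30)/(51−13) = 21/38.
15/22 > 21/38, so the North fleet binds and δ* = 15/22.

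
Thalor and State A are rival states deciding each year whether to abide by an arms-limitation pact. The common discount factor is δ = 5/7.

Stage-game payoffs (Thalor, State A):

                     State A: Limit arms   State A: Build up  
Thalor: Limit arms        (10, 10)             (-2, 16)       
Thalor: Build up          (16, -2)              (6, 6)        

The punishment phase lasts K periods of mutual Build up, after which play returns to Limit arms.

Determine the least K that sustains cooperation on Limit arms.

IC: δ(1−δ^K)/(1−δ) ≥ (16−10)/(10−6) = 3/2.
With δ = 5/7: need 1 − δ^K ≥ 3/2·(1−5/7)/(5/7), i.e. δ^K ≤ 0.4000.
Since (5/7)^2 = 0.5102 and (5/7)^3 = 0.3644, the smallest such K is 3.

3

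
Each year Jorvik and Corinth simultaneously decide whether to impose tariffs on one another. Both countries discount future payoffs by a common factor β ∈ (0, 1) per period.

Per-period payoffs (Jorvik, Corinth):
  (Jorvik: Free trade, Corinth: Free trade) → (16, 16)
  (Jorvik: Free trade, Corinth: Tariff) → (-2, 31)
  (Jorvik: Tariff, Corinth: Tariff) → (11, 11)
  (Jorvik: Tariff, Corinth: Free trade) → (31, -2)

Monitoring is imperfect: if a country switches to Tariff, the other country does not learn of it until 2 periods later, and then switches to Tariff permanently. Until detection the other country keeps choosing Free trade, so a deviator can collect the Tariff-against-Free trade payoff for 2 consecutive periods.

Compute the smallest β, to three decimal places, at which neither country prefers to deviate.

Deviating for the 2 undetected periods gains 31−16 = 15 per period over cooperation, then loses 16−11 = 5 per period forever once punishment starts.
Gain: 15(1 + β + … + β^1); loss: 5·β^2/(1−β).
No profitable deviation ⇔ 15(1−β^2) ≤ 5·β^2, i.e. β^2 ≥ 15/(15+5) = 3/4.
Hence β ≥ (3/4)^(1/2) ≈ 0.866.

0.866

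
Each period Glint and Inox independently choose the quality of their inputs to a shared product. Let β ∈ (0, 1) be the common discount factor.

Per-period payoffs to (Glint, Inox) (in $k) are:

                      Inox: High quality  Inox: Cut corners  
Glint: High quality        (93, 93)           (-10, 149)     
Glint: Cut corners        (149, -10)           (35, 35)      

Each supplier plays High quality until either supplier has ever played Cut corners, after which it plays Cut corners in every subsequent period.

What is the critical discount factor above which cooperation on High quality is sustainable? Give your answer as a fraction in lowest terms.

28/57

One-period gain from deviating is 149 − 93 = 56. The loss is 93 − 35 = 58 in every subsequent period, with present value 58·β/(1−β).
Deviation is unprofitable when 58·β/(1−β) ≥ 56, i.e. β/(1−β) ≥ 28/29.
Equivalently β ≥ 56/(56+58) = 28/57.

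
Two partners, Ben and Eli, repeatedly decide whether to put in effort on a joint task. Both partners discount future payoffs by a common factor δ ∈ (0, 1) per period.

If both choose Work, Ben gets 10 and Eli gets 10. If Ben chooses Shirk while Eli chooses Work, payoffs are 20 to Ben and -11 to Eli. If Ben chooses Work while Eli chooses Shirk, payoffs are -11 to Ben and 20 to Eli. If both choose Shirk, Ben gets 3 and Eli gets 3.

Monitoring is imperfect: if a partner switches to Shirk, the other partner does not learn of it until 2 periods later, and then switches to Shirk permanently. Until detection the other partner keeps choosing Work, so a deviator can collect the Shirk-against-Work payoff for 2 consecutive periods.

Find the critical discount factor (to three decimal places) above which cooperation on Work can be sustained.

0.767

Deviating for the 2 undetected periods gains 20−10 = 10 per period over cooperation, then loses 10−3 = 7 per period forever once punishment starts.
Gain: 10(1 + δ + … + δ^1); loss: 7·δ^2/(1−δ).
No profitable deviation ⇔ 10(1−δ^2) ≤ 7·δ^2, i.e. δ^2 ≥ 10/(10+7) = 10/17.
Hence δ ≥ (10/17)^(1/2) ≈ 0.767.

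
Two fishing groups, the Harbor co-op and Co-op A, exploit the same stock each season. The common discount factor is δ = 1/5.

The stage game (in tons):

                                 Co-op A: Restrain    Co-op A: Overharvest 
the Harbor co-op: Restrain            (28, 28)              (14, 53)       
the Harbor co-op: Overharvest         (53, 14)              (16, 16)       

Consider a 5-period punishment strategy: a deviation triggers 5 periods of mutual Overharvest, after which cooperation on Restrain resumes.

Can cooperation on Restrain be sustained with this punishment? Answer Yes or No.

Comparing payoff streams over the 6 periods until play realigns: cooperate → 28(1+δ+…+δ^5); deviate → 53 + 16(δ+…+δ^5).
Cooperation is sustained iff (28−16)(δ+…+δ^5) ≥ 53−28.
δ+…+δ^5 = 1/5·(1−(1/5)^5)/(1−1/5) = 0.2499, and (53−28)/(28−16) = 2.0833.
0.2499 < 2.0833, so cooperation is not sustainable.

No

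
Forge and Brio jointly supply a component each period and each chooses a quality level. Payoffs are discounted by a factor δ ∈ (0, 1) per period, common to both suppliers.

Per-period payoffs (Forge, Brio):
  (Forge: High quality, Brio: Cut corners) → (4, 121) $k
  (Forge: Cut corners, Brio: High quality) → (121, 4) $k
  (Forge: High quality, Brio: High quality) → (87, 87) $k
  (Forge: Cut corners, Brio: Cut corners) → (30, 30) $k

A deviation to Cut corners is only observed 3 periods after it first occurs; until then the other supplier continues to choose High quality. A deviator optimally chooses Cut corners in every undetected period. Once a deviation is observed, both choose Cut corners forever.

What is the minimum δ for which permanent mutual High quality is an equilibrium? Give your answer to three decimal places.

0.720

A deviator earns 121 for 3 periods, then 30 forever; cooperating earns 87 forever. Multiplying the IC by (1−δ):
87 ≥ 121(1−δ^3) + 30δ^3, so 91·δ^3 ≥ 34 and δ^3 ≥ 34/91.
δ ≥ (34/91)^(1/3) ≈ 0.720.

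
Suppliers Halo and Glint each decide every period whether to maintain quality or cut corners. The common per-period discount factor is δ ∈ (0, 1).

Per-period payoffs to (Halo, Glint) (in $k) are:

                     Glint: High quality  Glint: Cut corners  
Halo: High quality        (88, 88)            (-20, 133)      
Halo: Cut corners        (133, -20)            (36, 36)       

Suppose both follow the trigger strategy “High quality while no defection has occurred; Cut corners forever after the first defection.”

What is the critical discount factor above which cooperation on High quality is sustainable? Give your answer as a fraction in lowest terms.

45/97

One-period gain from deviating is 133 − 88 = 45. The loss is 88 − 36 = 52 in every subsequent period, with present value 52·δ/(1−δ).
Deviation is unprofitable when 52·δ/(1−δ) ≥ 45, i.e. δ/(1−δ) ≥ 45/52.
Equivalently δ ≥ 45/(45+52) = 45/97.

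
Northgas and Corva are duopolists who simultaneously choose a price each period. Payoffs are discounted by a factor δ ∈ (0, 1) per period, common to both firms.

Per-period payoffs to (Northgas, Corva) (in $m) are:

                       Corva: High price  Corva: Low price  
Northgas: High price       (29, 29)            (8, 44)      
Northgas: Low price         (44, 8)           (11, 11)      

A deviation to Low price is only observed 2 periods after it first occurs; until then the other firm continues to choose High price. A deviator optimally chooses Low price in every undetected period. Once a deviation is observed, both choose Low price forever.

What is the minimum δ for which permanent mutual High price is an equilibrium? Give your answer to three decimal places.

A deviator earns 44 for 2 periods, then 11 forever; cooperating earns 29 forever. Multiplying the IC by (1−δ):
29 ≥ 44(1−δ^2) + 11δ^2, so 33·δ^2 ≥ 15 and δ^2 ≥ 5/11.
δ ≥ (5/11)^(1/2) ≈ 0.674.

0.674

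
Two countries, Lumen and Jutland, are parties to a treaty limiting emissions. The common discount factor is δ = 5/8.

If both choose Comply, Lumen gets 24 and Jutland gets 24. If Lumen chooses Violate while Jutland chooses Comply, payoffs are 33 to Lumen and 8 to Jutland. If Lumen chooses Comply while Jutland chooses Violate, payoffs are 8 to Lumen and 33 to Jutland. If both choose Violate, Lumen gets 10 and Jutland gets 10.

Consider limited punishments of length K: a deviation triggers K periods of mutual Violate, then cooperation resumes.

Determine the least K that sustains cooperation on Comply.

2

IC: δ(1−δ^K)/(1−δ) ≥ (33−24)/(24−10) = 9/14.
With δ = 5/8: need 1 − δ^K ≥ 9/14·(1−5/8)/(5/8), i.e. δ^K ≤ 0.6143.
Since (5/8)^1 = 0.6250 and (5/8)^2 = 0.3906, the smallest such K is 2.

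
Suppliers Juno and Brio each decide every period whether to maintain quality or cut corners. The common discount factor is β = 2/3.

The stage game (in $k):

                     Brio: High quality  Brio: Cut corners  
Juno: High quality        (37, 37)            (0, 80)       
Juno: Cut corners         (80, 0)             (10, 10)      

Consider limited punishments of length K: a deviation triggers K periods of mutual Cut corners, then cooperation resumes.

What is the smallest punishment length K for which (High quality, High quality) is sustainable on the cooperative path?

4

Need Σ_{k=1}^{K} β^k ≥ (80−37)/(37−10) = 1.5926 at β = 2/3.
At K = 3 the sum is 1.4074 < 1.5926; at K = 4 it is 1.6049 ≥ 1.5926.
So the minimum punishment length is K = 4.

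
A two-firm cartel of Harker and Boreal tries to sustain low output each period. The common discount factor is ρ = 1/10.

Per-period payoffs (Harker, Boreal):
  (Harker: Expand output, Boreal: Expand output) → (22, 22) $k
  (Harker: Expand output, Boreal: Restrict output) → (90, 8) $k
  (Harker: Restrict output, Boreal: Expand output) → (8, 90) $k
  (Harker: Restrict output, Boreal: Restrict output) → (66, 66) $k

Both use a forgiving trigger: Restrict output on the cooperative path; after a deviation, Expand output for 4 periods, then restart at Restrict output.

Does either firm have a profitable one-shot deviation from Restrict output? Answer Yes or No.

A one-shot deviation gives 90 now, then 22 for 4 periods, then back to 66.
Gain from deviating: (90−66) today; loss: (66−22) in each of the next 4 periods.
No-deviation condition: (66−22)(ρ+…+ρ^4) ≥ 90−66, i.e. ρ+…+ρ^4 ≥ 6/11.
At ρ = 1/10: ρ+…+ρ^4 = 0.1111 < 0.5455.
So cooperation is not sustainable.

Yes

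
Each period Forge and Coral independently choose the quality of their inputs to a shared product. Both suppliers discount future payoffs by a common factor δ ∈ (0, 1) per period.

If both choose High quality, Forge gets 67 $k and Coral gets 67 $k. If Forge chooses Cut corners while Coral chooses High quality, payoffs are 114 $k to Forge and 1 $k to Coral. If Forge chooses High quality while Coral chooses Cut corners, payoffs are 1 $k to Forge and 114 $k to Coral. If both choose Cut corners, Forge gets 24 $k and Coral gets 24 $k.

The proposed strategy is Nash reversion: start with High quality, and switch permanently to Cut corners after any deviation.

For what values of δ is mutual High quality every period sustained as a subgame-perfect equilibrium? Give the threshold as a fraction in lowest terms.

47/90

Cooperation forever yields 67 each period: 67/(1−δ).
Deviating yields 114 once, then 24 forever: 114 + 24δ/(1−δ).
No profitable deviation requires 67/(1−δ) ≥ 114 + 24δ/(1−δ).
Multiplying by (1−δ): 67 ≥ 114(1−δ) + 24δ = 114 − 90δ.
So 90δ ≥ 47, i.e. δ ≥ 47/90.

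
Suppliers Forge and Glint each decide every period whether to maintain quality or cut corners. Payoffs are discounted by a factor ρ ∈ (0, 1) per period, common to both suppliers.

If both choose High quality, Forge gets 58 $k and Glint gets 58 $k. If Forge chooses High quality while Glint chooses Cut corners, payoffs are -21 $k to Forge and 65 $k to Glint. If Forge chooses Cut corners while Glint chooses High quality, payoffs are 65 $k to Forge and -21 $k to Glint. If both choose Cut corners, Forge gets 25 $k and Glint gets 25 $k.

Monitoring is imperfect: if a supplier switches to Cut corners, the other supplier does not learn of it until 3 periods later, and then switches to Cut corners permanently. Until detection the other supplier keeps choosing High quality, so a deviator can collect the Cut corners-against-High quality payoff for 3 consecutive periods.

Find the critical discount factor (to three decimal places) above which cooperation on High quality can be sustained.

A deviator earns 65 for 3 periods, then 25 forever; cooperating earns 58 forever. Multiplying the IC by (1−ρ):
58 ≥ 65(1−ρ^3) + 25ρ^3, so 40·ρ^3 ≥ 7 and ρ^3 ≥ 7/40.
ρ ≥ (7/40)^(1/3) ≈ 0.559.

0.559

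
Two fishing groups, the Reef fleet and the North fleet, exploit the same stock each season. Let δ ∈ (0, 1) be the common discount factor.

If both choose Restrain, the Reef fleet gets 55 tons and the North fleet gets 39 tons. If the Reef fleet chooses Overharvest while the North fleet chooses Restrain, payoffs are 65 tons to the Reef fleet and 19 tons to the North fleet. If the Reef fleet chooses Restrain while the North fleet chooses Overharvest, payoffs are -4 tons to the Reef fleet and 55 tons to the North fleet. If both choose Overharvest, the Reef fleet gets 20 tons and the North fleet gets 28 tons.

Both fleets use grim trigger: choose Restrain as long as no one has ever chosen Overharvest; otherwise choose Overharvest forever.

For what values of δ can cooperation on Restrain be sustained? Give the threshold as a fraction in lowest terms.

16/27

the Reef fleet's threshold: (65−55)/(65−20) = 2/9.
the North fleet's threshold: (55−39)/(55−28) = 16/27.
2/9 < 16/27, so the North fleet binds and δ* = 16/27.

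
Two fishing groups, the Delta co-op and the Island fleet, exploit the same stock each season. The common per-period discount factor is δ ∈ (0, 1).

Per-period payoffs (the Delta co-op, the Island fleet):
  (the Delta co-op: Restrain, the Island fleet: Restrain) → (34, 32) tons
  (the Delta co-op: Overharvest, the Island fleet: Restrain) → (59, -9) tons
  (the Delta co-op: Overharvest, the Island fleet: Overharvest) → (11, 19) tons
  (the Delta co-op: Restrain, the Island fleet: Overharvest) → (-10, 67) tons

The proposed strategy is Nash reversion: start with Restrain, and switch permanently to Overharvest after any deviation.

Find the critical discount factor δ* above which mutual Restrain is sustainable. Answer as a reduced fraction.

the Delta co-op's threshold: (59−34)/(59−11) = 25/48.
the Island fleet's threshold: (67−32)/(67−19) = 35/48.
25/48 < 35/48, so the Island fleet binds and δ* = 35/48.

35/48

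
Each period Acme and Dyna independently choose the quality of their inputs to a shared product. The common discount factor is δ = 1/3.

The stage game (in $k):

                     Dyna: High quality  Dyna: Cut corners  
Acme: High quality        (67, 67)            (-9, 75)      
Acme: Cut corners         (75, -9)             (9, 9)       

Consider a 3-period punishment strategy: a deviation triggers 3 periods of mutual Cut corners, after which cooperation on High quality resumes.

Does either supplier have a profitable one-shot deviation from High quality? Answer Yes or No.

Comparing payoff streams over the 4 periods until play realigns: cooperate → 67(1+δ+…+δ^3); deviate → 75 + 9(δ+…+δ^3).
Cooperation is sustained iff (67−9)(δ+…+δ^3) ≥ 75−67.
δ+…+δ^3 = 1/3·(1−(1/3)^3)/(1−1/3) = 0.4815, and (75−67)/(67−9) = 0.1379.
0.4815 ≥ 0.1379, so cooperation is sustainable.

No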